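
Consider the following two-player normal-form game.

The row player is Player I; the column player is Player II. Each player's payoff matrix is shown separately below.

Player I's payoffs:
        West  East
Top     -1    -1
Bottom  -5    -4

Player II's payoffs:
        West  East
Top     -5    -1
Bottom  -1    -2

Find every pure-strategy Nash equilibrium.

The unique pure-strategy Nash equilibrium is (Top, East).

(Top, West): Player II can switch to East (-5 → -1). Not NE.
(Top, East): Player I gets -1, best alternative -4; Player II gets -1, best alternative -5. No profitable deviation — NE.
(Bottom, West): Player I can switch to Top (-5 → -1). Not NE.
(Bottom, East): Player I can switch to Top (-4 → -1). Not NE.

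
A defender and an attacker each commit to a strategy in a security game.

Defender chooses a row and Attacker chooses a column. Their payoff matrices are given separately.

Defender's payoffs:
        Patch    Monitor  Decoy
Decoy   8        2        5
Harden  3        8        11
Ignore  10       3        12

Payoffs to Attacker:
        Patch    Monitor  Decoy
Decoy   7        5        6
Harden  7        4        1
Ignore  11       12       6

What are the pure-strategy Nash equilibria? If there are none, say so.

Defender against Patch: payoffs 8, 3, 10 → best response Ignore.
Defender against Monitor: payoffs 2, 8, 3 → best response Harden.
Defender against Decoy: payoffs 5, 11, 12 → best response Ignore.
Attacker against Decoy: payoffs 7, 5, 6 → best response Patch.
Attacker against Harden: payoffs 7, 4, 1 → best response Patch.
Attacker against Ignore: payoffs 11, 12, 6 → best response Monitor.
No profile is a mutual best response for all players.

none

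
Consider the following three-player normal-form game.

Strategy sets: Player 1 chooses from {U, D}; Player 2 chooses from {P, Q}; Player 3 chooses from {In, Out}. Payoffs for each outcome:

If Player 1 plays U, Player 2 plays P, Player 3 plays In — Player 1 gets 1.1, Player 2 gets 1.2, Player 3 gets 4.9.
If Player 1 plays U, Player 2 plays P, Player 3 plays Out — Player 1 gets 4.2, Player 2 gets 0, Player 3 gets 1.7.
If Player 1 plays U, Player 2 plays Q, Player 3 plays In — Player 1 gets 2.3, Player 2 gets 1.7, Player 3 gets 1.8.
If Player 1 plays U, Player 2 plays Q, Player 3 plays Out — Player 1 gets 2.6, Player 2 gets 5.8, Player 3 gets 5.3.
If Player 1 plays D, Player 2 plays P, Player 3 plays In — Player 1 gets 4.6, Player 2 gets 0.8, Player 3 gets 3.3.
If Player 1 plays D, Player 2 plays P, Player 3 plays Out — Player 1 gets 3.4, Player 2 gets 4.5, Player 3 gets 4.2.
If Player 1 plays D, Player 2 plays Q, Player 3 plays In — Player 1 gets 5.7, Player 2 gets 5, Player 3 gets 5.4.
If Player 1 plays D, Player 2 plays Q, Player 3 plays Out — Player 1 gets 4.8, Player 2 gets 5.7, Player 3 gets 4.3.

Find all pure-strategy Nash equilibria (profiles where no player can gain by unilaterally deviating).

(U, P, In): Player 1 can switch to D (1.1 → 4.6). Not NE.
(U, P, Out): Player 2 can switch to Q (0 → 5.8). Not NE.
(U, Q, In): Player 1 can switch to D (2.3 → 5.7). Not NE.
(U, Q, Out): Player 1 can switch to D (2.6 → 4.8). Not NE.
(D, P, In): Player 2 can switch to Q (0.8 → 5). Not NE.
(D, P, Out): Player 1 can switch to U (3.4 → 4.2). Not NE.
(D, Q, In): Player 1 gets 5.7, best alternative 2.3; Player 2 gets 5, best alternative 0.8; Player 3 gets 5.4, best alternative 4.3. No profitable deviation — NE.
(The remaining 1 profile has a profitable deviation by the same check.)

(D, Q, In)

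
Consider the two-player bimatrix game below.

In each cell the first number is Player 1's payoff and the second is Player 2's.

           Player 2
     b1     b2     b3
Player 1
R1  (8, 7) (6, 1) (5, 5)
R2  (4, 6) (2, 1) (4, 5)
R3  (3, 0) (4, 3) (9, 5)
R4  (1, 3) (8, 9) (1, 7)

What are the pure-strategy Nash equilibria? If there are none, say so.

(R1, b1) and (R3, b3) and (R4, b2)

Check each profile: it is a Nash equilibrium iff no player can strictly gain by switching unilaterally.
(R1, b1): Player 1 gets 8, best alternative 4; Player 2 gets 7, best alternative 5. No profitable deviation — NE.
(R1, b2): Player 1 can switch to R4 (6 → 8). Not NE.
(R1, b3): Player 1 can switch to R3 (5 → 9). Not NE.
(R2, b1): Player 1 can switch to R1 (4 → 8). Not NE.
(R2, b2): Player 1 can switch to R1 (2 → 6). Not NE.
(R2, b3): Player 1 can switch to R1 (4 → 5). Not NE.
(R3, b1): Player 1 can switch to R1 (3 → 8). Not NE.
(R3, b2): Player 1 can switch to R1 (4 → 6). Not NE.
(R3, b3): Player 1 gets 9, best alternative 5; Player 2 gets 5, best alternative 3. No profitable deviation — NE.
(R4, b1): Player 1 can switch to R1 (1 → 8). Not NE.
(R4, b2): Player 1 gets 8, best alternative 6; Player 2 gets 9, best alternative 7. No profitable deviation — NE.
(R4, b3): Player 1 can switch to R1 (1 → 5). Not NE.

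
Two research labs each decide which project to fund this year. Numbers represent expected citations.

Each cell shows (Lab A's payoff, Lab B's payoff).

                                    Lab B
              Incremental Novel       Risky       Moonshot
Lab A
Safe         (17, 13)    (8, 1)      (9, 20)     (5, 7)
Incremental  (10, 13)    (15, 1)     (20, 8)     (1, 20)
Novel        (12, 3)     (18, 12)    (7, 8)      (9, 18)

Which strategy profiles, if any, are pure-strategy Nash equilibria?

The unique pure-strategy Nash equilibrium is (Novel, Moonshot).

(Safe, Incremental): Lab B can switch to Risky (13 → 20). Not NE.
(Safe, Novel): Lab A can switch to Incremental (8 → 15). Not NE.
(Safe, Risky): Lab A can switch to Incremental (9 → 20). Not NE.
(Safe, Moonshot): Lab A can switch to Novel (5 → 9). Not NE.
(Incremental, Incremental): Lab A can switch to Safe (10 → 17). Not NE.
(Incremental, Novel): Lab A can switch to Novel (15 → 18). Not NE.
(Novel, Moonshot): Lab A gets 9, best alternative 5; Lab B gets 18, best alternative 12. No profitable deviation — NE.
(The remaining 5 profiles each have a profitable deviation by the same check.)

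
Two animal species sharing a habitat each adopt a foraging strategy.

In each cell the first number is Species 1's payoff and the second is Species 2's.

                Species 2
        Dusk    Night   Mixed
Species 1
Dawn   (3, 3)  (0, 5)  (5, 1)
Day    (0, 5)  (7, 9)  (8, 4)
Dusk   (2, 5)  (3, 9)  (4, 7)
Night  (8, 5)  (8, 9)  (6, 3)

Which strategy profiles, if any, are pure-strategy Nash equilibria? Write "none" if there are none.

(Night, Night)

(Dawn, Dusk): Species 1 can switch to Night (3 → 8). Not NE.
(Dawn, Night): Species 1 can switch to Day (0 → 7). Not NE.
(Dawn, Mixed): Species 1 can switch to Day (5 → 8). Not NE.
(Day, Dusk): Species 1 can switch to Dawn (0 → 3). Not NE.
(Day, Night): Species 1 can switch to Night (7 → 8). Not NE.
(Day, Mixed): Species 2 can switch to Dusk (4 → 5). Not NE.
(Dusk, Dusk): Species 1 can switch to Dawn (2 → 3). Not NE.
(Dusk, Night): Species 1 can switch to Day (3 → 7). Not NE.
(Dusk, Mixed): Species 1 can switch to Dawn (4 → 5). Not NE.
(Night, Dusk): Species 2 can switch to Night (5 → 9). Not NE.
(Night, Night): Species 1 gets 8, best alternative 7; Species 2 gets 9, best alternative 5. No profitable deviation — NE.
(The remaining 1 profile has a profitable deviation by the same check.)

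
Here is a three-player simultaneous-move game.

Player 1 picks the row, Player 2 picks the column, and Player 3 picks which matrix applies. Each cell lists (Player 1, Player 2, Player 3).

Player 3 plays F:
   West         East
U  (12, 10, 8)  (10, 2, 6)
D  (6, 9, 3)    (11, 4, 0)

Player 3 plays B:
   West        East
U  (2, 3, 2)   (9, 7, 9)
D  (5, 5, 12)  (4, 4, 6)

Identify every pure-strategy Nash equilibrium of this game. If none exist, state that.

(U, West, F); (U, East, B); (D, West, B)

Player 1 against (West, F): payoffs 12, 6 → best response U.
Player 1 against (West, B): payoffs 2, 5 → best response D.
Player 1 against (East, F): payoffs 10, 11 → best response D.
Player 1 against (East, B): payoffs 9, 4 → best response U.
Player 2 against (U, F): payoffs 10, 2 → best response West.
Player 2 against (U, B): payoffs 3, 7 → best response East.
Player 2 against (D, F): payoffs 9, 4 → best response West.
Player 2 against (D, B): payoffs 5, 4 → best response West.
Player 3 against (U, West): payoffs 8, 2 → best response F.
Player 3 against (U, East): payoffs 6, 9 → best response B.
Player 3 against (D, West): payoffs 3, 12 → best response B.
Player 3 against (D, East): payoffs 0, 6 → best response B.
Mutual best responses: (U, West, F); (U, East, B); (D, West, B).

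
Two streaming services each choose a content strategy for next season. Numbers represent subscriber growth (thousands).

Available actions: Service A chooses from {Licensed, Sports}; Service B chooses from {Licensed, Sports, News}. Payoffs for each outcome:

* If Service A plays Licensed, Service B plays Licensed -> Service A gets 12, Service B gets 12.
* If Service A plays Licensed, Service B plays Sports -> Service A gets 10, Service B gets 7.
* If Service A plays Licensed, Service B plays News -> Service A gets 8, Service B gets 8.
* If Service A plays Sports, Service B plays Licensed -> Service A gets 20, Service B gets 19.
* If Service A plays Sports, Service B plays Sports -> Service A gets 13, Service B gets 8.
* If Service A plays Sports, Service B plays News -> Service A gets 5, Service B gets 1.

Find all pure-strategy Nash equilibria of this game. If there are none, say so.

The unique pure-strategy Nash equilibrium is (Sports, Licensed).

Service A against Licensed: payoffs 12, 20 → best response Sports.
Service A against Sports: payoffs 10, 13 → best response Sports.
Service A against News: payoffs 8, 5 → best response Licensed.
Service B against Licensed: payoffs 12, 7, 8 → best response Licensed.
Service B against Sports: payoffs 19, 8, 1 → best response Licensed.
Mutual best responses: (Sports, Licensed).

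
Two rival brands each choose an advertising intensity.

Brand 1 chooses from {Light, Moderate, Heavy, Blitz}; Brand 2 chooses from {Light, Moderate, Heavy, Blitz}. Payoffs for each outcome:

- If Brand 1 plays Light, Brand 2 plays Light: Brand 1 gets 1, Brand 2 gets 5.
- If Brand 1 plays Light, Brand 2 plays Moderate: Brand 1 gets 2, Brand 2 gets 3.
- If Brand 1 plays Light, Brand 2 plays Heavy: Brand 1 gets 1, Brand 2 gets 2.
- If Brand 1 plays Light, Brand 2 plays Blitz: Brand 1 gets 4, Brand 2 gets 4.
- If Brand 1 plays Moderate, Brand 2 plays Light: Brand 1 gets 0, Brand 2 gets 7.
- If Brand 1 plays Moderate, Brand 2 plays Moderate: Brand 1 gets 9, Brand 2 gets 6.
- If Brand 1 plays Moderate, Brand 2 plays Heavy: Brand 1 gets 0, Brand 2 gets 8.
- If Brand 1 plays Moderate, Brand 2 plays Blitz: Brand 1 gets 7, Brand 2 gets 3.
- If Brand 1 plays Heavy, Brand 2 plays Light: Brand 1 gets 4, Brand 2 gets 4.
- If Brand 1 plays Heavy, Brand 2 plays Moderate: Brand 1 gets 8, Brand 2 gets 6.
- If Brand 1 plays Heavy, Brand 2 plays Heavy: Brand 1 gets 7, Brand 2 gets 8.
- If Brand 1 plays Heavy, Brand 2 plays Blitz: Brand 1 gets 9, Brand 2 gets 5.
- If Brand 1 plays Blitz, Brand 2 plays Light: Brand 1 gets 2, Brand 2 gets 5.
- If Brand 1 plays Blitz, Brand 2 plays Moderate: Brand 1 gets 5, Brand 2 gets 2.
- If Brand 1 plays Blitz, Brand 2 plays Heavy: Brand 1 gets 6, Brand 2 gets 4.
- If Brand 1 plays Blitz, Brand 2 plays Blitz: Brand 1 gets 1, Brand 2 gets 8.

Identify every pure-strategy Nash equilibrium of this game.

Brand 1 against Light: payoffs 1, 0, 4, 2 → best response Heavy.
Brand 1 against Moderate: payoffs 2, 9, 8, 5 → best response Moderate.
Brand 1 against Heavy: payoffs 1, 0, 7, 6 → best response Heavy.
Brand 1 against Blitz: payoffs 4, 7, 9, 1 → best response Heavy.
Brand 2 against Light: payoffs 5, 3, 2, 4 → best response Light.
Brand 2 against Moderate: payoffs 7, 6, 8, 3 → best response Heavy.
Brand 2 against Heavy: payoffs 4, 6, 8, 5 → best response Heavy.
Brand 2 against Blitz: payoffs 5, 2, 4, 8 → best response Blitz.
Mutual best responses: (Heavy, Heavy).

Pure NE: (Heavy, Heavy)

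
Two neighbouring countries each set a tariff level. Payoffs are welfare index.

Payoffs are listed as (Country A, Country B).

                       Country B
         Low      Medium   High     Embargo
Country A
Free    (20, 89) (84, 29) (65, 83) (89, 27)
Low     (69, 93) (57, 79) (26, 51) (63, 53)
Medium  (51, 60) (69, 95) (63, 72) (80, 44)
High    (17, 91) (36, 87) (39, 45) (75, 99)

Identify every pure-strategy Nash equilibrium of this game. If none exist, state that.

Pure NE: (Low, Low)

Country A against Low: payoffs 20, 69, 51, 17 → best response Low.
Country A against Medium: payoffs 84, 57, 69, 36 → best response Free.
Country A against High: payoffs 65, 26, 63, 39 → best response Free.
Country A against Embargo: payoffs 89, 63, 80, 75 → best response Free.
Country B against Free: payoffs 89, 29, 83, 27 → best response Low.
Country B against Low: payoffs 93, 79, 51, 53 → best response Low.
Country B against Medium: payoffs 60, 95, 72, 44 → best response Medium.
Country B against High: payoffs 91, 87, 45, 99 → best response Embargo.
Mutual best responses: (Low, Low).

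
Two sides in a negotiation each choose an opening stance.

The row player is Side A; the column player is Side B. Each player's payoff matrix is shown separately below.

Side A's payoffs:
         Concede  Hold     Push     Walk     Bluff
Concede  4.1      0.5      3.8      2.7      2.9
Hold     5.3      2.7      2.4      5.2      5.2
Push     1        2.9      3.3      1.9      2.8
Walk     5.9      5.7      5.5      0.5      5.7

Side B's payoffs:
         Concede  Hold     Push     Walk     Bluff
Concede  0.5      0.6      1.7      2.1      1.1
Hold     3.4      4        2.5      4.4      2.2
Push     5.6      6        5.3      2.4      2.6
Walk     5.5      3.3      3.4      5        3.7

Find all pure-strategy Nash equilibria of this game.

(Hold, Walk), (Walk, Concede)

Side A against Concede: payoffs 4.1, 5.3, 1, 5.9 → best response Walk.
Side A against Hold: payoffs 0.5, 2.7, 2.9, 5.7 → best response Walk.
Side A against Push: payoffs 3.8, 2.4, 3.3, 5.5 → best response Walk.
Side A against Walk: payoffs 2.7, 5.2, 1.9, 0.5 → best response Hold.
Side A against Bluff: payoffs 2.9, 5.2, 2.8, 5.7 → best response Walk.
Side B against Concede: payoffs 0.5, 0.6, 1.7, 2.1, 1.1 → best response Walk.
Side B against Hold: payoffs 3.4, 4, 2.5, 4.4, 2.2 → best response Walk.
Side B against Push: payoffs 5.6, 6, 5.3, 2.4, 2.6 → best response Hold.
Side B against Walk: payoffs 5.5, 3.3, 3.4, 5, 3.7 → best response Concede.
Mutual best responses: (Hold, Walk); (Walk, Concede).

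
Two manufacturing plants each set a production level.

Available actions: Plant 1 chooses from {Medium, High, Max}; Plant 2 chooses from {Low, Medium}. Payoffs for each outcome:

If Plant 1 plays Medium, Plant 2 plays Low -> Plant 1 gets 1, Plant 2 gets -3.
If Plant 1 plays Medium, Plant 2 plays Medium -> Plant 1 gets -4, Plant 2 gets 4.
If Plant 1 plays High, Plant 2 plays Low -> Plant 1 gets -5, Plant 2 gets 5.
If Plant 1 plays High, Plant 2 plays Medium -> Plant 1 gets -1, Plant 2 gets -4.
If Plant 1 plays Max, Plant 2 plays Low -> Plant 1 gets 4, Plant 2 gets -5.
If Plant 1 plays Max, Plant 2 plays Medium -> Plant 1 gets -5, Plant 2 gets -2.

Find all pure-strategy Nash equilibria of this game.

This game has no pure Nash equilibrium.

(Medium, Low): Plant 1 can switch to Max (1 → 4). Not NE.
(Medium, Medium): Plant 1 can switch to High (-4 → -1). Not NE.
(High, Low): Plant 1 can switch to Medium (-5 → 1). Not NE.
(High, Medium): Plant 2 can switch to Low (-4 → 5). Not NE.
(Max, Low): Plant 2 can switch to Medium (-5 → -2). Not NE.
(Max, Medium): Plant 1 can switch to Medium (-5 → -4). Not NE.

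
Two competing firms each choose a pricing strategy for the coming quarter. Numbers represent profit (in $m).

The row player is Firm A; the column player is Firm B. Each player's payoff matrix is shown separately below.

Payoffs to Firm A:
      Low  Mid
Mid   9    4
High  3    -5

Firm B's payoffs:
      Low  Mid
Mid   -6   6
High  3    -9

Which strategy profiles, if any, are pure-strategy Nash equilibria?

For each strategy profile, look for a profitable unilateral deviation.
(Mid, Low): Firm B can switch to Mid (-6 → 6). Not NE.
(Mid, Mid): Firm A gets 4, best alternative -5; Firm B gets 6, best alternative -6. No profitable deviation — NE.
(High, Low): Firm A can switch to Mid (3 → 9). Not NE.
(High, Mid): Firm A can switch to Mid (-5 → 4). Not NE.

The unique pure-strategy Nash equilibrium is (Mid, Mid).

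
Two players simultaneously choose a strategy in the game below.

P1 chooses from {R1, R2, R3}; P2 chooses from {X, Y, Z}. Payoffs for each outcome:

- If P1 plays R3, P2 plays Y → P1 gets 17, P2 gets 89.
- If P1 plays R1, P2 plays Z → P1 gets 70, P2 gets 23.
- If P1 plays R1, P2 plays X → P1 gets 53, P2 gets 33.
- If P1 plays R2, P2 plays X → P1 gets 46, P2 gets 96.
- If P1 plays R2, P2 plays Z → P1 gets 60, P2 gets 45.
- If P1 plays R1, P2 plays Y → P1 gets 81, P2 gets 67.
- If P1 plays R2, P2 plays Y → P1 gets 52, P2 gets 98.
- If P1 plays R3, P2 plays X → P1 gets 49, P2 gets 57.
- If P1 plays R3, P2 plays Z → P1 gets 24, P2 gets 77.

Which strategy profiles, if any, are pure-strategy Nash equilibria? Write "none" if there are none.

P1 against X: payoffs 53, 46, 49 → best response R1.
P1 against Y: payoffs 81, 52, 17 → best response R1.
P1 against Z: payoffs 70, 60, 24 → best response R1.
P2 against R1: payoffs 33, 67, 23 → best response Y.
P2 against R2: payoffs 96, 98, 45 → best response Y.
P2 against R3: payoffs 57, 89, 77 → best response Y.
Mutual best responses: (R1, Y).

The unique pure-strategy Nash equilibrium is (R1, Y).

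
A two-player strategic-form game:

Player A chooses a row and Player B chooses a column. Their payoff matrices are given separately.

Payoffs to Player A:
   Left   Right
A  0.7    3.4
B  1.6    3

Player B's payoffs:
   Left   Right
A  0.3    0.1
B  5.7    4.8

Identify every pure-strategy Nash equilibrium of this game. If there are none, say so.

Pure NE: (B, Left)

For each strategy profile, look for a profitable unilateral deviation.
(A, Left): Player A can switch to B (0.7 → 1.6). Not NE.
(A, Right): Player B can switch to Left (0.1 → 0.3). Not NE.
(B, Left): Player A gets 1.6, best alternative 0.7; Player B gets 5.7, best alternative 4.8. No profitable deviation — NE.
(B, Right): Player A can switch to A (3 → 3.4). Not NE.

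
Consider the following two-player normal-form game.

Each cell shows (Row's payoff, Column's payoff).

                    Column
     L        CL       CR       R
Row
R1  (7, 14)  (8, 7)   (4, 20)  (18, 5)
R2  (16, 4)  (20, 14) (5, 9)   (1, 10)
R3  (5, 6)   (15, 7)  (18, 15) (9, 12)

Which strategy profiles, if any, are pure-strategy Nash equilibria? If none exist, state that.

(R2, CL); (R3, CR)

Row against L: payoffs 7, 16, 5 → best response R2.
Row against CL: payoffs 8, 20, 15 → best response R2.
Row against CR: payoffs 4, 5, 18 → best response R3.
Row against R: payoffs 18, 1, 9 → best response R1.
Column against R1: payoffs 14, 7, 20, 5 → best response CR.
Column against R2: payoffs 4, 14, 9, 10 → best response CL.
Column against R3: payoffs 6, 7, 15, 12 → best response CR.
Mutual best responses: (R2, CL); (R3, CR).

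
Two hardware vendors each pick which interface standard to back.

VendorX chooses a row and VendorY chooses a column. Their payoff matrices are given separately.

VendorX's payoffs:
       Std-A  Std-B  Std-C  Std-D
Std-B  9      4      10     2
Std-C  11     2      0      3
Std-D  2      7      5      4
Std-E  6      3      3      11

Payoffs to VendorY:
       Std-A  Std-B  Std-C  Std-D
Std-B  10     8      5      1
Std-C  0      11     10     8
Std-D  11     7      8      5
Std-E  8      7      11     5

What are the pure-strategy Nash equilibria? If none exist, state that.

(Std-B, Std-A): VendorX can switch to Std-C (9 → 11). Not NE.
(Std-B, Std-B): VendorX can switch to Std-D (4 → 7). Not NE.
(Std-B, Std-C): VendorY can switch to Std-A (5 → 10). Not NE.
(Std-B, Std-D): VendorX can switch to Std-C (2 → 3). Not NE.
(Std-C, Std-A): VendorY can switch to Std-B (0 → 11). Not NE.
(Std-C, Std-B): VendorX can switch to Std-B (2 → 4). Not NE.
(The remaining 10 profiles each have a profitable deviation by the same check.)

There is no pure-strategy Nash equilibrium.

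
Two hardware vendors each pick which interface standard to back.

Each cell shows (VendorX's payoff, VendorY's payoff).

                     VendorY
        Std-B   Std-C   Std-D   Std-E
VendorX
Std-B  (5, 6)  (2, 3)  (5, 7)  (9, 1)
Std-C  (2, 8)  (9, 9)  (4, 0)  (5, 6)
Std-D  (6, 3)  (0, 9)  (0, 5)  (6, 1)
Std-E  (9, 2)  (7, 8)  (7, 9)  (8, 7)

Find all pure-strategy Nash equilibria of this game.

VendorX against Std-B: payoffs 5, 2, 6, 9 → best response Std-E.
VendorX against Std-C: payoffs 2, 9, 0, 7 → best response Std-C.
VendorX against Std-D: payoffs 5, 4, 0, 7 → best response Std-E.
VendorX against Std-E: payoffs 9, 5, 6, 8 → best response Std-B.
VendorY against Std-B: payoffs 6, 3, 7, 1 → best response Std-D.
VendorY against Std-C: payoffs 8, 9, 0, 6 → best response Std-C.
VendorY against Std-D: payoffs 3, 9, 5, 1 → best response Std-C.
VendorY against Std-E: payoffs 2, 8, 9, 7 → best response Std-D.
Mutual best responses: (Std-C, Std-C); (Std-E, Std-D).

(Std-C, Std-C) and (Std-E, Std-D)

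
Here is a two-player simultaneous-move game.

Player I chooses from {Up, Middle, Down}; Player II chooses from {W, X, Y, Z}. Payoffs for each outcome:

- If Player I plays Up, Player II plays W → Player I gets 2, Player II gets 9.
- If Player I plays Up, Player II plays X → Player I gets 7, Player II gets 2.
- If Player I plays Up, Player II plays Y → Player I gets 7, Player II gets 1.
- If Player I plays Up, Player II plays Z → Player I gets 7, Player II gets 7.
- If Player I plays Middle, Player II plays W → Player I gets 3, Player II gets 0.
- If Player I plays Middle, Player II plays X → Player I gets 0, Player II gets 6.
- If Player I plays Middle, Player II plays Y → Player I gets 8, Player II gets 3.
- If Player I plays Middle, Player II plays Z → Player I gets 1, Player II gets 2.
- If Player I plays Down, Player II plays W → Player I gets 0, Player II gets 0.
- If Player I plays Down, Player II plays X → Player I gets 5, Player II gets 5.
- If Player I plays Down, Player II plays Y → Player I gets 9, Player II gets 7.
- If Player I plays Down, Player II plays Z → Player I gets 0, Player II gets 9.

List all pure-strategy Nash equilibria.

Mark each player's best response to every combination of opponents' strategies; a profile where every player is best-responding is a pure Nash equilibrium.
Player I against W: payoffs 2, 3, 0 → best response Middle.
Player I against X: payoffs 7, 0, 5 → best response Up.
Player I against Y: payoffs 7, 8, 9 → best response Down.
Player I against Z: payoffs 7, 1, 0 → best response Up.
Player II against Up: payoffs 9, 2, 1, 7 → best response W.
Player II against Middle: payoffs 0, 6, 3, 2 → best response X.
Player II against Down: payoffs 0, 5, 7, 9 → best response Z.
No profile is a mutual best response for all players.

There is no pure-strategy Nash equilibrium.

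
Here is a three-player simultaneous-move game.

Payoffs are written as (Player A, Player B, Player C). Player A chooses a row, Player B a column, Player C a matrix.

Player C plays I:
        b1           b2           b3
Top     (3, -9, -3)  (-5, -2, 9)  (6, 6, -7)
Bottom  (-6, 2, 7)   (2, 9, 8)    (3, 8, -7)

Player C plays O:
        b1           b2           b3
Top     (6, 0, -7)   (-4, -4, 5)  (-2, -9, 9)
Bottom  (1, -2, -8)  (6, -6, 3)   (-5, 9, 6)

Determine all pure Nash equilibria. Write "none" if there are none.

(Top, b1, I): Player B can switch to b2 (-9 → -2). Not NE.
(Top, b1, O): Player C can switch to I (-7 → -3). Not NE.
(Top, b2, I): Player A can switch to Bottom (-5 → 2). Not NE.
(Top, b2, O): Player A can switch to Bottom (-4 → 6). Not NE.
(Top, b3, I): Player C can switch to O (-7 → 9). Not NE.
(Top, b3, O): Player B can switch to b1 (-9 → 0). Not NE.
(Bottom, b1, I): Player A can switch to Top (-6 → 3). Not NE.
(Bottom, b1, O): Player A can switch to Top (1 → 6). Not NE.
(Bottom, b2, I): Player A gets 2, best alternative -5; Player B gets 9, best alternative 8; Player C gets 8, best alternative 3. No profitable deviation — NE.
(Bottom, b2, O): Player B can switch to b1 (-6 → -2). Not NE.
(Bottom, b3, I): Player A can switch to Top (3 → 6). Not NE.
(The remaining 1 profile has a profitable deviation by the same check.)

The unique pure-strategy Nash equilibrium is (Bottom, b2, I).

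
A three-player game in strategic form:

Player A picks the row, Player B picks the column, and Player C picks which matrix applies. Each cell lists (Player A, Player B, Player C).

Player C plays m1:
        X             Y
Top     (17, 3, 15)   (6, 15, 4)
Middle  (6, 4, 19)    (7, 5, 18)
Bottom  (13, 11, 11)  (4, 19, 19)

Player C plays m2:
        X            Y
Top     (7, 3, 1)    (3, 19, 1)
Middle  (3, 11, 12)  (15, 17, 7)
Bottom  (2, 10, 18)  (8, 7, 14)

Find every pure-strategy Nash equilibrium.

For each strategy profile, look for a profitable unilateral deviation.
(Top, X, m1): Player B can switch to Y (3 → 15). Not NE.
(Top, X, m2): Player B can switch to Y (3 → 19). Not NE.
(Top, Y, m1): Player A can switch to Middle (6 → 7). Not NE.
(Top, Y, m2): Player A can switch to Middle (3 → 15). Not NE.
(Middle, X, m1): Player A can switch to Top (6 → 17). Not NE.
(Middle, X, m2): Player A can switch to Top (3 → 7). Not NE.
(Middle, Y, m1): Player A gets 7, best alternative 6; Player B gets 5, best alternative 4; Player C gets 18, best alternative 7. No profitable deviation — NE.
(The remaining 5 profiles each have a profitable deviation by the same check.)

(Middle, Y, m1)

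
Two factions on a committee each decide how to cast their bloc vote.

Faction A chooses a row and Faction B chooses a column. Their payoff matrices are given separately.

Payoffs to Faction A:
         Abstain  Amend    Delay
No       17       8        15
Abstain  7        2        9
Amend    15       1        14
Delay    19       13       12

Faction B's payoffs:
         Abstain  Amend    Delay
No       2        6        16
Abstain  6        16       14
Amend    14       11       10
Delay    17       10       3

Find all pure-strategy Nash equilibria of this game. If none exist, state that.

Pure-strategy Nash equilibria: (No, Delay), (Delay, Abstain)

Check each profile: it is a Nash equilibrium iff no player can strictly gain by switching unilaterally.
(No, Abstain): Faction A can switch to Delay (17 → 19). Not NE.
(No, Amend): Faction A can switch to Delay (8 → 13). Not NE.
(No, Delay): Faction A gets 15, best alternative 14; Faction B gets 16, best alternative 6. No profitable deviation — NE.
(Abstain, Abstain): Faction A can switch to No (7 → 17). Not NE.
(Abstain, Amend): Faction A can switch to No (2 → 8). Not NE.
(Abstain, Delay): Faction A can switch to No (9 → 15). Not NE.
(Amend, Abstain): Faction A can switch to No (15 → 17). Not NE.
(Delay, Abstain): Faction A gets 19, best alternative 17; Faction B gets 17, best alternative 10. No profitable deviation — NE.
(The remaining 4 profiles each have a profitable deviation by the same check.)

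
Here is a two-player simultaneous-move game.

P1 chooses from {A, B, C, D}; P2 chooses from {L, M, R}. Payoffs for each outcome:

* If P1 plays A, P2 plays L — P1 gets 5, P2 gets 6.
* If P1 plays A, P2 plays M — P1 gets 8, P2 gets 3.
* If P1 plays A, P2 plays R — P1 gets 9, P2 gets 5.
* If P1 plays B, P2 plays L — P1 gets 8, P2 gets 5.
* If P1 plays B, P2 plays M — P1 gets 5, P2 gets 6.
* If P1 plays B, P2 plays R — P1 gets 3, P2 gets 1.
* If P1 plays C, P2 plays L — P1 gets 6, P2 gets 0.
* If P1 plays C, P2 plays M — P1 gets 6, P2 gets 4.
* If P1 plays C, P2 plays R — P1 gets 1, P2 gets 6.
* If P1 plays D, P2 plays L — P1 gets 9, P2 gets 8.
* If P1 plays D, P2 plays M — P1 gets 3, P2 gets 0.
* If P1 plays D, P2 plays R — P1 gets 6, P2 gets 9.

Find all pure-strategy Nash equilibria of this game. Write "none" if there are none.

Mark each player's best response to every combination of opponents' strategies; a profile where every player is best-responding is a pure Nash equilibrium.
P1 against L: payoffs 5, 8, 6, 9 → best response D.
P1 against M: payoffs 8, 5, 6, 3 → best response A.
P1 against R: payoffs 9, 3, 1, 6 → best response A.
P2 against A: payoffs 6, 3, 5 → best response L.
P2 against B: payoffs 5, 6, 1 → best response M.
P2 against C: payoffs 0, 4, 6 → best response R.
P2 against D: payoffs 8, 0, 9 → best response R.
No profile is a mutual best response for all players.

none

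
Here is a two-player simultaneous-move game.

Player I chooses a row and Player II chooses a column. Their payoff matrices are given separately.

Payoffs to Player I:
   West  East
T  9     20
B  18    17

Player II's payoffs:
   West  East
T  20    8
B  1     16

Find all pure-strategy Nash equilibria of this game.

No pure-strategy Nash equilibrium.

(T, West): Player I can switch to B (9 → 18). Not NE.
(T, East): Player II can switch to West (8 → 20). Not NE.
(B, West): Player II can switch to East (1 → 16). Not NE.
(B, East): Player I can switch to T (17 → 20). Not NE.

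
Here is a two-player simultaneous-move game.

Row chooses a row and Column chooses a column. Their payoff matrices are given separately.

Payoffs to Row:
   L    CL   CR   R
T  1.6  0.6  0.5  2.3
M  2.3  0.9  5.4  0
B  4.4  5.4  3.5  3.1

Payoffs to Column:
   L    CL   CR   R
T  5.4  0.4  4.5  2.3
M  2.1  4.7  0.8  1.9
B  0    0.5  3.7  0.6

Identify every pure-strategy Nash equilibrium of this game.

Row against L: payoffs 1.6, 2.3, 4.4 → best response B.
Row against CL: payoffs 0.6, 0.9, 5.4 → best response B.
Row against CR: payoffs 0.5, 5.4, 3.5 → best response M.
Row against R: payoffs 2.3, 0, 3.1 → best response B.
Column against T: payoffs 5.4, 0.4, 4.5, 2.3 → best response L.
Column against M: payoffs 2.1, 4.7, 0.8, 1.9 → best response CL.
Column against B: payoffs 0, 0.5, 3.7, 0.6 → best response CR.
No profile is a mutual best response for all players.

No pure-strategy Nash equilibrium.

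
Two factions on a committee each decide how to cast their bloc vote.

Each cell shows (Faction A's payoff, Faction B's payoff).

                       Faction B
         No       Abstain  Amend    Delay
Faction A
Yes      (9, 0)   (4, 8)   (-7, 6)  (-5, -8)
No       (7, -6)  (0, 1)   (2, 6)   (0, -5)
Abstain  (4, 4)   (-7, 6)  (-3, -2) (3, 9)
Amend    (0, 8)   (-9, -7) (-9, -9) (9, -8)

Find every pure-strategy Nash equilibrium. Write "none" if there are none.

(Yes, No): Faction B can switch to Abstain (0 → 8). Not NE.
(Yes, Abstain): Faction A gets 4, best alternative 0; Faction B gets 8, best alternative 6. No profitable deviation — NE.
(Yes, Amend): Faction A can switch to No (-7 → 2). Not NE.
(Yes, Delay): Faction A can switch to No (-5 → 0). Not NE.
(No, No): Faction A can switch to Yes (7 → 9). Not NE.
(No, Abstain): Faction A can switch to Yes (0 → 4). Not NE.
(No, Amend): Faction A gets 2, best alternative -3; Faction B gets 6, best alternative 1. No profitable deviation — NE.
(No, Delay): Faction A can switch to Abstain (0 → 3). Not NE.
(Abstain, No): Faction A can switch to Yes (4 → 9). Not NE.
(Abstain, Abstain): Faction A can switch to Yes (-7 → 4). Not NE.
(Abstain, Amend): Faction A can switch to No (-3 → 2). Not NE.
(Abstain, Delay): Faction A can switch to Amend (3 → 9). Not NE.
(The remaining 4 profiles each have a profitable deviation by the same check.)

Pure-strategy Nash equilibria: (Yes, Abstain), (No, Amend)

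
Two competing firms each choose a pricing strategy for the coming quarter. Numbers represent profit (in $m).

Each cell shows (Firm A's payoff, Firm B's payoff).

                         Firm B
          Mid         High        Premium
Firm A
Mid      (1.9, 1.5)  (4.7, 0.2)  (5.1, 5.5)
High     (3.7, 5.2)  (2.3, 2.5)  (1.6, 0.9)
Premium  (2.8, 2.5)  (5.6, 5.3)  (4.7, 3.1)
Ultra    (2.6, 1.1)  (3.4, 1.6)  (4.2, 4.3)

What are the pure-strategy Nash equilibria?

The pure Nash equilibria are (Mid, Premium) and (High, Mid) and (Premium, High).

Firm A against Mid: payoffs 1.9, 3.7, 2.8, 2.6 → best response High.
Firm A against High: payoffs 4.7, 2.3, 5.6, 3.4 → best response Premium.
Firm A against Premium: payoffs 5.1, 1.6, 4.7, 4.2 → best response Mid.
Firm B against Mid: payoffs 1.5, 0.2, 5.5 → best response Premium.
Firm B against High: payoffs 5.2, 2.5, 0.9 → best response Mid.
Firm B against Premium: payoffs 2.5, 5.3, 3.1 → best response High.
Firm B against Ultra: payoffs 1.1, 1.6, 4.3 → best response Premium.
Mutual best responses: (Mid, Premium); (High, Mid); (Premium, High).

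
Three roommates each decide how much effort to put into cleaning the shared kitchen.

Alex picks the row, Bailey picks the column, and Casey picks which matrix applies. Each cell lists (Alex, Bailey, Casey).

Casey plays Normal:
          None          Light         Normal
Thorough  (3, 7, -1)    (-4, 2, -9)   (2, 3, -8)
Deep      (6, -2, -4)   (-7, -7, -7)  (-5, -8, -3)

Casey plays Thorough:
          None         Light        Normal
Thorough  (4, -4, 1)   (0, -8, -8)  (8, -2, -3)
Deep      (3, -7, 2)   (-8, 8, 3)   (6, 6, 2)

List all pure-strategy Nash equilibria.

The unique pure-strategy Nash equilibrium is (Thorough, Normal, Thorough).

Alex against (None, Normal): payoffs 3, 6 → best response Deep.
Alex against (None, Thorough): payoffs 4, 3 → best response Thorough.
Alex against (Light, Normal): payoffs -4, -7 → best response Thorough.
Alex against (Light, Thorough): payoffs 0, -8 → best response Thorough.
Alex against (Normal, Normal): payoffs 2, -5 → best response Thorough.
Alex against (Normal, Thorough): payoffs 8, 6 → best response Thorough.
Bailey against (Thorough, Normal): payoffs 7, 2, 3 → best response None.
Bailey against (Thorough, Thorough): payoffs -4, -8, -2 → best response Normal.
Bailey against (Deep, Normal): payoffs -2, -7, -8 → best response None.
Bailey against (Deep, Thorough): payoffs -7, 8, 6 → best response Light.
Casey against (Thorough, None): payoffs -1, 1 → best response Thorough.
Casey against (Thorough, Light): payoffs -9, -8 → best response Thorough.
Casey against (Thorough, Normal): payoffs -8, -3 → best response Thorough.
Casey against (Deep, None): payoffs -4, 2 → best response Thorough.
Casey against (Deep, Light): payoffs -7, 3 → best response Thorough.
Casey against (Deep, Normal): payoffs -3, 2 → best response Thorough.
Mutual best responses: (Thorough, Normal, Thorough).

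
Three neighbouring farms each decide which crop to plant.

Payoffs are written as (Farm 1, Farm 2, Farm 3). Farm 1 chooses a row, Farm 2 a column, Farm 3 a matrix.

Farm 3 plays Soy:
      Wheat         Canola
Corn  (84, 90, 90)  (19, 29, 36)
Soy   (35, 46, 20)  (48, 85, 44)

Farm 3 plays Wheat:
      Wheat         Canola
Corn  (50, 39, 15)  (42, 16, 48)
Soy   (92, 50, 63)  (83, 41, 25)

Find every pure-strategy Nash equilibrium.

The pure Nash equilibria are (Corn, Wheat, Soy) and (Soy, Wheat, Wheat) and (Soy, Canola, Soy).

Farm 1 against (Wheat, Soy): payoffs 84, 35 → best response Corn.
Farm 1 against (Wheat, Wheat): payoffs 50, 92 → best response Soy.
Farm 1 against (Canola, Soy): payoffs 19, 48 → best response Soy.
Farm 1 against (Canola, Wheat): payoffs 42, 83 → best response Soy.
Farm 2 against (Corn, Soy): payoffs 90, 29 → best response Wheat.
Farm 2 against (Corn, Wheat): payoffs 39, 16 → best response Wheat.
Farm 2 against (Soy, Soy): payoffs 46, 85 → best response Canola.
Farm 2 against (Soy, Wheat): payoffs 50, 41 → best response Wheat.
Farm 3 against (Corn, Wheat): payoffs 90, 15 → best response Soy.
Farm 3 against (Corn, Canola): payoffs 36, 48 → best response Wheat.
Farm 3 against (Soy, Wheat): payoffs 20, 63 → best response Wheat.
Farm 3 against (Soy, Canola): payoffs 44, 25 → best response Soy.
Mutual best responses: (Corn, Wheat, Soy); (Soy, Wheat, Wheat); (Soy, Canola, Soy).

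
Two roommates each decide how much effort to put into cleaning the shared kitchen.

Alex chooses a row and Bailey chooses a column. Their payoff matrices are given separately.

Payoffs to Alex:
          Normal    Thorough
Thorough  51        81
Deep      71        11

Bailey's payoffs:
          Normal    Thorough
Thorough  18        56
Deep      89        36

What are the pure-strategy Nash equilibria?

Pure-strategy Nash equilibria: (Thorough, Thorough), (Deep, Normal)

Alex against Normal: payoffs 51, 71 → best response Deep.
Alex against Thorough: payoffs 81, 11 → best response Thorough.
Bailey against Thorough: payoffs 18, 56 → best response Thorough.
Bailey against Deep: payoffs 89, 36 → best response Normal.
Mutual best responses: (Thorough, Thorough); (Deep, Normal).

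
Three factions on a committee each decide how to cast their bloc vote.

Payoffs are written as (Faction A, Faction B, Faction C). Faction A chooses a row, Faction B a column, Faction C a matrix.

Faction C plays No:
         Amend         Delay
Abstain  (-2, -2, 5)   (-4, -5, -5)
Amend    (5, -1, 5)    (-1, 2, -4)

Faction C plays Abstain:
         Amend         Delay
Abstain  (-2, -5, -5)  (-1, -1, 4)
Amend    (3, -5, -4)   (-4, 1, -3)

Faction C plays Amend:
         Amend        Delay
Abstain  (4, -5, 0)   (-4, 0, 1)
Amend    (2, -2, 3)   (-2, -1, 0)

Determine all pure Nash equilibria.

Pure-strategy Nash equilibria: (Abstain, Delay, Abstain), (Amend, Delay, Amend)

Faction A against (Amend, No): payoffs -2, 5 → best response Amend.
Faction A against (Amend, Abstain): payoffs -2, 3 → best response Amend.
Faction A against (Amend, Amend): payoffs 4, 2 → best response Abstain.
Faction A against (Delay, No): payoffs -4, -1 → best response Amend.
Faction A against (Delay, Abstain): payoffs -1, -4 → best response Abstain.
Faction A against (Delay, Amend): payoffs -4, -2 → best response Amend.
Faction B against (Abstain, No): payoffs -2, -5 → best response Amend.
Faction B against (Abstain, Abstain): payoffs -5, -1 → best response Delay.
Faction B against (Abstain, Amend): payoffs -5, 0 → best response Delay.
Faction B against (Amend, No): payoffs -1, 2 → best response Delay.
Faction B against (Amend, Abstain): payoffs -5, 1 → best response Delay.
Faction B against (Amend, Amend): payoffs -2, -1 → best response Delay.
Faction C against (Abstain, Amend): payoffs 5, -5, 0 → best response No.
Faction C against (Abstain, Delay): payoffs -5, 4, 1 → best response Abstain.
Faction C against (Amend, Amend): payoffs 5, -4, 3 → best response No.
Faction C against (Amend, Delay): payoffs -4, -3, 0 → best response Amend.
Mutual best responses: (Abstain, Delay, Abstain); (Amend, Delay, Amend).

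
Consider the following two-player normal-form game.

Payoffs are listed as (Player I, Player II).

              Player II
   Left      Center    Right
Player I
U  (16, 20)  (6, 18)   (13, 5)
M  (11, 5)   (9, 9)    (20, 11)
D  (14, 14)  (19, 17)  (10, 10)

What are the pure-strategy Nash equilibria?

The pure Nash equilibria are (U, Left), (M, Right), (D, Center).

(U, Left): Player I gets 16, best alternative 14; Player II gets 20, best alternative 18. No profitable deviation — NE.
(U, Center): Player I can switch to M (6 → 9). Not NE.
(U, Right): Player I can switch to M (13 → 20). Not NE.
(M, Left): Player I can switch to U (11 → 16). Not NE.
(M, Center): Player I can switch to D (9 → 19). Not NE.
(M, Right): Player I gets 20, best alternative 13; Player II gets 11, best alternative 9. No profitable deviation — NE.
(D, Left): Player I can switch to U (14 → 16). Not NE.
(D, Center): Player I gets 19, best alternative 9; Player II gets 17, best alternative 14. No profitable deviation — NE.
(D, Right): Player I can switch to U (10 → 13). Not NE.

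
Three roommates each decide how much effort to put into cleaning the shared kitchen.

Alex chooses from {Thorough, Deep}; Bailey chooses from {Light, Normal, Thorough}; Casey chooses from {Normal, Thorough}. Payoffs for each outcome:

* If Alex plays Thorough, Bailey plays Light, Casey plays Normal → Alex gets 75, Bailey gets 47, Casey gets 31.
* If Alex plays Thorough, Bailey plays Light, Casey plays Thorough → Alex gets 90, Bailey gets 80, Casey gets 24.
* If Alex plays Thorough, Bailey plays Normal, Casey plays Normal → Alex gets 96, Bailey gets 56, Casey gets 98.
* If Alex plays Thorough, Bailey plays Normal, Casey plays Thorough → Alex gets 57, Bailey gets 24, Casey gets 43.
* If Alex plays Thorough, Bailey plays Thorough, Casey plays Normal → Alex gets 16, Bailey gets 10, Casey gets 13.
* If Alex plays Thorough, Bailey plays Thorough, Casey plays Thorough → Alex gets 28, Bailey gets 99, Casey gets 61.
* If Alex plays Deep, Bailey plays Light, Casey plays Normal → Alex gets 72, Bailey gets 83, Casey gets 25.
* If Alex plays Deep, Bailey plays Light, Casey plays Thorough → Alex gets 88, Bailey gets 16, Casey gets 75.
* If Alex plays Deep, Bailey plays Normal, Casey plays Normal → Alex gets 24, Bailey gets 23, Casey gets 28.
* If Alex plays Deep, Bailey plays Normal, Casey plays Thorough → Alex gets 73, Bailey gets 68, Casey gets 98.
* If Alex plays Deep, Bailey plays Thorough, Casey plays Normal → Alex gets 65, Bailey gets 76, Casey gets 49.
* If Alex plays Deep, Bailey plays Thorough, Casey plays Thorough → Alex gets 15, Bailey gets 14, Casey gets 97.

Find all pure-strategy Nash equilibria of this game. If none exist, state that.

Alex against (Light, Normal): payoffs 75, 72 → best response Thorough.
Alex against (Light, Thorough): payoffs 90, 88 → best response Thorough.
Alex against (Normal, Normal): payoffs 96, 24 → best response Thorough.
Alex against (Normal, Thorough): payoffs 57, 73 → best response Deep.
Alex against (Thorough, Normal): payoffs 16, 65 → best response Deep.
Alex against (Thorough, Thorough): payoffs 28, 15 → best response Thorough.
Bailey against (Thorough, Normal): payoffs 47, 56, 10 → best response Normal.
Bailey against (Thorough, Thorough): payoffs 80, 24, 99 → best response Thorough.
Bailey against (Deep, Normal): payoffs 83, 23, 76 → best response Light.
Bailey against (Deep, Thorough): payoffs 16, 68, 14 → best response Normal.
Casey against (Thorough, Light): payoffs 31, 24 → best response Normal.
Casey against (Thorough, Normal): payoffs 98, 43 → best response Normal.
Casey against (Thorough, Thorough): payoffs 13, 61 → best response Thorough.
Casey against (Deep, Light): payoffs 25, 75 → best response Thorough.
Casey against (Deep, Normal): payoffs 28, 98 → best response Thorough.
Casey against (Deep, Thorough): payoffs 49, 97 → best response Thorough.
Mutual best responses: (Thorough, Normal, Normal); (Thorough, Thorough, Thorough); (Deep, Normal, Thorough).

The pure Nash equilibria are (Thorough, Normal, Normal) and (Thorough, Thorough, Thorough) and (Deep, Normal, Thorough).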